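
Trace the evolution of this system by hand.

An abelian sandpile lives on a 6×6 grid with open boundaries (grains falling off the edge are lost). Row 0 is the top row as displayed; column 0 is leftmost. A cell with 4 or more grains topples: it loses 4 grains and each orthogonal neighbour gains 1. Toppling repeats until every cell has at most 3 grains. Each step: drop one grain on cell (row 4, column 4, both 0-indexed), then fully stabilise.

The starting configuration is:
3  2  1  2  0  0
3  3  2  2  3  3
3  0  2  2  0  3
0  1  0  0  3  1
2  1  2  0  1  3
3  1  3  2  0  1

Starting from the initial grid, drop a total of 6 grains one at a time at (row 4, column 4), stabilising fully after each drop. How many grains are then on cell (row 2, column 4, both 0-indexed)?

k=0  3  2  1  2  0  0
3  3  2  2  3  3
3  0  2  2  0  3
0  1  0  0  3  1
2  1  2  0  1  3
3  1  3  2  0  1
k=1  3  2  1  2  0  0
3  3  2  2  3  3
3  0  2  2  0  3
0  1  0  0  3  1
2  1  2  0  2  3
3  1  3  2  0  1
k=2  3  2  1  2  0  0
3  3  2  2  3  3
3  0  2  2  0  3
0  1  0  0  3  1
2  1  2  0  3  3
3  1  3  2  0  1
k=3  3  2  1  2  0  0
3  3  2  2  3  3
3  0  2  2  1  3
0  1  0  1  0  3
2  1  2  1  2  0
3  1  3  2  1  2
k=4  3  2  1  2  0  0
3  3  2  2  3  3
3  0  2  2  1  3
0  1  0  1  0  3
2  1  2  1  3  0
3  1  3  2  1  2
k=5  3  2  1  2  0  0
3  3  2  2  3  3
3  0  2  2  1  3
0  1  0  1  1  3
2  1  2  2  0  1
3  1  3  2  2  2
k=6  3  2  1  2  0  0
3  3  2  2  3  3
3  0  2  2  1  3
0  1  0  1  1  3
2  1  2  2  1  1
3  1  3  2  2  2

1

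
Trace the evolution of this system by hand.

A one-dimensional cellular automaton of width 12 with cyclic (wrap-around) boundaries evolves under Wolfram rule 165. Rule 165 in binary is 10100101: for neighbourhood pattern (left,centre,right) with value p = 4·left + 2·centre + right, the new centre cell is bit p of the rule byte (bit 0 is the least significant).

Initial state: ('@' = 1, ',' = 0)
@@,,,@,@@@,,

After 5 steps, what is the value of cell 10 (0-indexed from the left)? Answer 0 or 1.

[0] @@,,,@,@@@,,
[1] ,,,@,@@,@,,,
[2] @@,@@,,@@,@@
[3] @,@,,,,,,@,@
[4] ,@@,@@@@,@@,
[5] ,,,@,@@,@,,,

0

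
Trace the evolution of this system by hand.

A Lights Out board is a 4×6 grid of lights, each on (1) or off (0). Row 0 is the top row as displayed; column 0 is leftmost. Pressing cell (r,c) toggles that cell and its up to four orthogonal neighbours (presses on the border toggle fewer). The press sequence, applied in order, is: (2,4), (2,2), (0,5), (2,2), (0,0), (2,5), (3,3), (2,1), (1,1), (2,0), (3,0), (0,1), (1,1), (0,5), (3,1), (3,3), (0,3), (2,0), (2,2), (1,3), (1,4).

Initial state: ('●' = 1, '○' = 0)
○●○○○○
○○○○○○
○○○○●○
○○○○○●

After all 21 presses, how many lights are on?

k=0  ○●○○○○
○○○○○○
○○○○●○
○○○○○●
k=1  ○●○○○○
○○○○●○
○○○●○●
○○○○●●
k=2  ○●○○○○
○○●○●○
○●●○○●
○○●○●●
k=3  ○●○○●●
○○●○●●
○●●○○●
○○●○●●
k=4  ○●○○●●
○○○○●●
○○○●○●
○○○○●●
k=5  ●○○○●●
●○○○●●
○○○●○●
○○○○●●
k=6  ●○○○●●
●○○○●○
○○○●●○
○○○○●○
k=7  ●○○○●●
●○○○●○
○○○○●○
○○●●○○
k=8  ●○○○●●
●●○○●○
●●●○●○
○●●●○○
k=9  ●●○○●●
○○●○●○
●○●○●○
○●●●○○
k=10  ●●○○●●
●○●○●○
○●●○●○
●●●●○○
k=11  ●●○○●●
●○●○●○
●●●○●○
○○●●○○
k=12  ○○●○●●
●●●○●○
●●●○●○
○○●●○○
k=13  ○●●○●●
○○○○●○
●○●○●○
○○●●○○
k=14  ○●●○○○
○○○○●●
●○●○●○
○○●●○○
k=15  ○●●○○○
○○○○●●
●●●○●○
●●○●○○
k=16  ○●●○○○
○○○○●●
●●●●●○
●●●○●○
k=17  ○●○●●○
○○○●●●
●●●●●○
●●●○●○
k=18  ○●○●●○
●○○●●●
○○●●●○
○●●○●○
k=19  ○●○●●○
●○●●●●
○●○○●○
○●○○●○
k=20  ○●○○●○
●○○○○●
○●○●●○
○●○○●○
k=21  ○●○○○○
●○○●●○
○●○●○○
○●○○●○

8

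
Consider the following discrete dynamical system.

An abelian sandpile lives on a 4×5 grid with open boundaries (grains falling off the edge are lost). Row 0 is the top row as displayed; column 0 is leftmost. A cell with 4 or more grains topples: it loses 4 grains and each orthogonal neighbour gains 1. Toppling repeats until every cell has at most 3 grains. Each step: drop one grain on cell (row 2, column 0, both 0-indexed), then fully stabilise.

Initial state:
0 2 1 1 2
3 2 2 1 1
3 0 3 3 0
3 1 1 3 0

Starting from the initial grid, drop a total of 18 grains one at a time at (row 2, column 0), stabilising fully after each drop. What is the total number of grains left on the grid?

35

0) 0 2 1 1 2
3 2 2 1 1
3 0 3 3 0
3 1 1 3 0
1) 1 2 1 1 2
0 3 2 1 1
2 1 3 3 0
0 2 1 3 0
2) 1 2 1 1 2
0 3 2 1 1
3 1 3 3 0
0 2 1 3 0
3) 1 2 1 1 2
1 3 2 1 1
0 2 3 3 0
1 2 1 3 0
4) 1 2 1 1 2
1 3 2 1 1
1 2 3 3 0
1 2 1 3 0
5) 1 2 1 1 2
1 3 2 1 1
2 2 3 3 0
1 2 1 3 0
6) 1 2 1 1 2
1 3 2 1 1
3 2 3 3 0
1 2 1 3 0
7) 1 2 1 1 2
2 3 2 1 1
0 3 3 3 0
2 2 1 3 0
8) 1 2 1 1 2
2 3 2 1 1
1 3 3 3 0
2 2 1 3 0
9) 1 2 1 1 2
2 3 2 1 1
2 3 3 3 0
2 2 1 3 0
10) 1 2 1 1 2
2 3 2 1 1
3 3 3 3 0
2 2 1 3 0
11) 2 3 2 1 2
0 2 0 3 1
2 2 2 1 1
3 3 3 0 1
12) 2 3 2 1 2
0 2 0 3 1
3 2 2 1 1
3 3 3 0 1
13) 2 3 2 1 2
1 3 1 3 1
2 1 0 2 1
1 2 1 1 1
14) 2 3 2 1 2
1 3 1 3 1
3 1 0 2 1
1 2 1 1 1
15) 2 3 2 1 2
2 3 1 3 1
0 2 0 2 1
2 2 1 1 1
16) 2 3 2 1 2
2 3 1 3 1
1 2 0 2 1
2 2 1 1 1
17) 2 3 2 1 2
2 3 1 3 1
2 2 0 2 1
2 2 1 1 1
18) 2 3 2 1 2
2 3 1 3 1
3 2 0 2 1
2 2 1 1 1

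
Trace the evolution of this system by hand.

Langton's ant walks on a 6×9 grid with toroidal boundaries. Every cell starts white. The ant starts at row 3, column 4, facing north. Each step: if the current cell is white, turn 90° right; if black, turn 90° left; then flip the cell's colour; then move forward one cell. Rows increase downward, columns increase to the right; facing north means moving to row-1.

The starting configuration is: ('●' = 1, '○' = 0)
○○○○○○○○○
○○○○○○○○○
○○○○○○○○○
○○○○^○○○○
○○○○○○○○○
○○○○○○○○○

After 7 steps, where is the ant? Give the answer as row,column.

[0] ○○○○○○○○○
○○○○○○○○○
○○○○○○○○○
○○○○^○○○○
○○○○○○○○○
○○○○○○○○○
[1] ○○○○○○○○○
○○○○○○○○○
○○○○○○○○○
○○○○●>○○○
○○○○○○○○○
○○○○○○○○○
[2] ○○○○○○○○○
○○○○○○○○○
○○○○○○○○○
○○○○●●○○○
○○○○○v○○○
○○○○○○○○○
[3] ○○○○○○○○○
○○○○○○○○○
○○○○○○○○○
○○○○●●○○○
○○○○<●○○○
○○○○○○○○○
[4] ○○○○○○○○○
○○○○○○○○○
○○○○○○○○○
○○○○^●○○○
○○○○●●○○○
○○○○○○○○○
[5] ○○○○○○○○○
○○○○○○○○○
○○○○○○○○○
○○○<○●○○○
○○○○●●○○○
○○○○○○○○○
[6] ○○○○○○○○○
○○○○○○○○○
○○○^○○○○○
○○○●○●○○○
○○○○●●○○○
○○○○○○○○○
[7] ○○○○○○○○○
○○○○○○○○○
○○○●>○○○○
○○○●○●○○○
○○○○●●○○○
○○○○○○○○○

2,4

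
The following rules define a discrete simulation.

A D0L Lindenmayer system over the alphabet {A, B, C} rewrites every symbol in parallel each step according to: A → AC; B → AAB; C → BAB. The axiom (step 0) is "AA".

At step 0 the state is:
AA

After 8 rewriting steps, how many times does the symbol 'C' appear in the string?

506

k=0  AA
k=1  ACAC
k=2  ACBABACBAB
k=3  ACBABAABACAABACBABAABACAAB
k=4  ACBABAABACAABACACAABACBABACACAABACBABAABACAABACACAABACBABACACAAB
k=5  ACBABAABACAABACACAABACBABACACAABACBABACBABACACAABACBABAABA…CBABACACAABACBABACBABACACAABACBABAABACAABACBABACBABACACAAB  (len 158)
k=6  ACBABAABACAABACACAABACBABACACAABACBABACBABACACAABACBABAABA…AABACBABACACAABACBABAABACAABACBABAABACAABACBABACBABACACAAB  (len 394)
k=7  ACBABAABACAABACACAABACBABACACAABACBABACBABACACAABACBABAABA…AABACBABACACAABACBABAABACAABACBABAABACAABACBABACBABACACAAB  (len 980)
k=8  ACBABAABACAABACACAABACBABACACAABACBABACBABACACAABACBABAABA…AABACBABACACAABACBABAABACAABACBABAABACAABACBABACBABACACAAB  (len 2434)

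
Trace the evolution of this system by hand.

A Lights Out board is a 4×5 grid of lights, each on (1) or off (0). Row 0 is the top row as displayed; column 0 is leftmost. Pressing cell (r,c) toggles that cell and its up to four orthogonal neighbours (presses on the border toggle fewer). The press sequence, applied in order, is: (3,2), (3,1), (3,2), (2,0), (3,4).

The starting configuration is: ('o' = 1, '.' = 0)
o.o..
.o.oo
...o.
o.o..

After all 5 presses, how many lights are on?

13

t=0: o.o..
.o.oo
...o.
o.o..
t=1: o.o..
.o.oo
..oo.
oo.o.
t=2: o.o..
.o.oo
.ooo.
..oo.
t=3: o.o..
.o.oo
.o.o.
.o...
t=4: o.o..
oo.oo
o..o.
oo...
t=5: o.o..
oo.oo
o..oo
oo.oo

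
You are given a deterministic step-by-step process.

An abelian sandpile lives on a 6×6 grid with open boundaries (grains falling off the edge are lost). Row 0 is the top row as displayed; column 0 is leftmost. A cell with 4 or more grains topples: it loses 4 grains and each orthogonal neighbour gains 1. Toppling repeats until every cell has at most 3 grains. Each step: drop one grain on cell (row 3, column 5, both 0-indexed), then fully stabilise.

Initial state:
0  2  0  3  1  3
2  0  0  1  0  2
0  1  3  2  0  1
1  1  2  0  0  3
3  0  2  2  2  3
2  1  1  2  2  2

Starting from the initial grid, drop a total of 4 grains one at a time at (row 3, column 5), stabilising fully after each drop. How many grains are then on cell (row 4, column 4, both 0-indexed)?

3

gen 0: 0  2  0  3  1  3
2  0  0  1  0  2
0  1  3  2  0  1
1  1  2  0  0  3
3  0  2  2  2  3
2  1  1  2  2  2
gen 1: 0  2  0  3  1  3
2  0  0  1  0  2
0  1  3  2  0  2
1  1  2  0  1  1
3  0  2  2  3  0
2  1  1  2  2  3
gen 2: 0  2  0  3  1  3
2  0  0  1  0  2
0  1  3  2  0  2
1  1  2  0  1  2
3  0  2  2  3  0
2  1  1  2  2  3
gen 3: 0  2  0  3  1  3
2  0  0  1  0  2
0  1  3  2  0  2
1  1  2  0  1  3
3  0  2  2  3  0
2  1  1  2  2  3
gen 4: 0  2  0  3  1  3
2  0  0  1  0  2
0  1  3  2  0  3
1  1  2  0  2  0
3  0  2  2  3  1
2  1  1  2  2  3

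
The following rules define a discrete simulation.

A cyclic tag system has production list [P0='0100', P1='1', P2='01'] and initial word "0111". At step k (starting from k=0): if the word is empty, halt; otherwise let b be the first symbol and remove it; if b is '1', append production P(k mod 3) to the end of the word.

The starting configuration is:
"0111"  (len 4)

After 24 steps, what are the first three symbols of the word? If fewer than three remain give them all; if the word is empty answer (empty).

k=0  "0111"  (len 4)
k=1  "111"  (len 3)
k=2  "111"  (len 3)
k=3  "1101"  (len 4)
k=4  "1010100"  (len 7)
k=5  "0101001"  (len 7)
k=6  "101001"  (len 6)
k=7  "010010100"  (len 9)
k=8  "10010100"  (len 8)
k=9  "001010001"  (len 9)
k=10  "01010001"  (len 8)
k=11  "1010001"  (len 7)
k=12  "01000101"  (len 8)
k=13  "1000101"  (len 7)
k=14  "0001011"  (len 7)
k=15  "001011"  (len 6)
k=16  "01011"  (len 5)
k=17  "1011"  (len 4)
k=18  "01101"  (len 5)
k=19  "1101"  (len 4)
k=20  "1011"  (len 4)
k=21  "01101"  (len 5)
k=22  "1101"  (len 4)
k=23  "1011"  (len 4)
k=24  "01101"  (len 5)

011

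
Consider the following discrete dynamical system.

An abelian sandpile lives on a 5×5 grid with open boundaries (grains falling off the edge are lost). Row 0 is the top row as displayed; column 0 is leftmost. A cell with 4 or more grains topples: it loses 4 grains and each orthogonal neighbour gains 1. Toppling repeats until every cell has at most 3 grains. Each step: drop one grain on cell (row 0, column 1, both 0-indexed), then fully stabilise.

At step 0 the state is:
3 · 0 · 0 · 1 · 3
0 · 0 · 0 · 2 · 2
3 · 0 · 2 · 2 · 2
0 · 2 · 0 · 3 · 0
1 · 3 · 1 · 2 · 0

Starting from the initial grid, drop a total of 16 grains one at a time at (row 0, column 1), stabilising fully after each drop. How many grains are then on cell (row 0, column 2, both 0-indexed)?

0

t=0: 3 · 0 · 0 · 1 · 3
0 · 0 · 0 · 2 · 2
3 · 0 · 2 · 2 · 2
0 · 2 · 0 · 3 · 0
1 · 3 · 1 · 2 · 0
t=1: 3 · 1 · 0 · 1 · 3
0 · 0 · 0 · 2 · 2
3 · 0 · 2 · 2 · 2
0 · 2 · 0 · 3 · 0
1 · 3 · 1 · 2 · 0
t=2: 3 · 2 · 0 · 1 · 3
0 · 0 · 0 · 2 · 2
3 · 0 · 2 · 2 · 2
0 · 2 · 0 · 3 · 0
1 · 3 · 1 · 2 · 0
t=3: 3 · 3 · 0 · 1 · 3
0 · 0 · 0 · 2 · 2
3 · 0 · 2 · 2 · 2
0 · 2 · 0 · 3 · 0
1 · 3 · 1 · 2 · 0
t=4: 0 · 1 · 1 · 1 · 3
1 · 1 · 0 · 2 · 2
3 · 0 · 2 · 2 · 2
0 · 2 · 0 · 3 · 0
1 · 3 · 1 · 2 · 0
t=5: 0 · 2 · 1 · 1 · 3
1 · 1 · 0 · 2 · 2
3 · 0 · 2 · 2 · 2
0 · 2 · 0 · 3 · 0
1 · 3 · 1 · 2 · 0
t=6: 0 · 3 · 1 · 1 · 3
1 · 1 · 0 · 2 · 2
3 · 0 · 2 · 2 · 2
0 · 2 · 0 · 3 · 0
1 · 3 · 1 · 2 · 0
t=7: 1 · 0 · 2 · 1 · 3
1 · 2 · 0 · 2 · 2
3 · 0 · 2 · 2 · 2
0 · 2 · 0 · 3 · 0
1 · 3 · 1 · 2 · 0
t=8: 1 · 1 · 2 · 1 · 3
1 · 2 · 0 · 2 · 2
3 · 0 · 2 · 2 · 2
0 · 2 · 0 · 3 · 0
1 · 3 · 1 · 2 · 0
t=9: 1 · 2 · 2 · 1 · 3
1 · 2 · 0 · 2 · 2
3 · 0 · 2 · 2 · 2
0 · 2 · 0 · 3 · 0
1 · 3 · 1 · 2 · 0
t=10: 1 · 3 · 2 · 1 · 3
1 · 2 · 0 · 2 · 2
3 · 0 · 2 · 2 · 2
0 · 2 · 0 · 3 · 0
1 · 3 · 1 · 2 · 0
t=11: 2 · 0 · 3 · 1 · 3
1 · 3 · 0 · 2 · 2
3 · 0 · 2 · 2 · 2
0 · 2 · 0 · 3 · 0
1 · 3 · 1 · 2 · 0
t=12: 2 · 1 · 3 · 1 · 3
1 · 3 · 0 · 2 · 2
3 · 0 · 2 · 2 · 2
0 · 2 · 0 · 3 · 0
1 · 3 · 1 · 2 · 0
t=13: 2 · 2 · 3 · 1 · 3
1 · 3 · 0 · 2 · 2
3 · 0 · 2 · 2 · 2
0 · 2 · 0 · 3 · 0
1 · 3 · 1 · 2 · 0
t=14: 2 · 3 · 3 · 1 · 3
1 · 3 · 0 · 2 · 2
3 · 0 · 2 · 2 · 2
0 · 2 · 0 · 3 · 0
1 · 3 · 1 · 2 · 0
t=15: 3 · 2 · 0 · 2 · 3
2 · 0 · 2 · 2 · 2
3 · 1 · 2 · 2 · 2
0 · 2 · 0 · 3 · 0
1 · 3 · 1 · 2 · 0
t=16: 3 · 3 · 0 · 2 · 3
2 · 0 · 2 · 2 · 2
3 · 1 · 2 · 2 · 2
0 · 2 · 0 · 3 · 0
1 · 3 · 1 · 2 · 0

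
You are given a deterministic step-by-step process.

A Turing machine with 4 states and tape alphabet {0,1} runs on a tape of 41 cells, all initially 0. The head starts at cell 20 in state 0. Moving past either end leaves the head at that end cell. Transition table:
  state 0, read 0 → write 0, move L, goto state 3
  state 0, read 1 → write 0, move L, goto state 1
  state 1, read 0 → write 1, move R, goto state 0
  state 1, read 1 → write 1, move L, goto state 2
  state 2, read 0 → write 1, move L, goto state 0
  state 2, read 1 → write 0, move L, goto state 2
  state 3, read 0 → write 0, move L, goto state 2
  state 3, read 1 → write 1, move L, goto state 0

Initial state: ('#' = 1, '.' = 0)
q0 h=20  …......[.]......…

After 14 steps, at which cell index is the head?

gen 0: q0 h=20  …......[.]......…
gen 1: q3 h=19  …......[.]......…
gen 2: q2 h=18  …......[.]......…
gen 3: q0 h=17  …......[.]#.....…
gen 4: q3 h=16  …......[.].#....…
gen 5: q2 h=15  …......[.]..#...…
gen 6: q0 h=14  …......[.]#..#..…
gen 7: q3 h=13  …......[.].#..#.…
gen 8: q2 h=12  …......[.]..#..#…
gen 9: q0 h=11  …......[.]#..#..…
gen 10: q3 h=10  …......[.].#..#.…
gen 11: q2 h= 9  …......[.]..#..#…
gen 12: q0 h= 8  …......[.]#..#..…
gen 13: q3 h= 7  …......[.].#..#.…
gen 14: q2 h= 6  |......[.]..#..#…

6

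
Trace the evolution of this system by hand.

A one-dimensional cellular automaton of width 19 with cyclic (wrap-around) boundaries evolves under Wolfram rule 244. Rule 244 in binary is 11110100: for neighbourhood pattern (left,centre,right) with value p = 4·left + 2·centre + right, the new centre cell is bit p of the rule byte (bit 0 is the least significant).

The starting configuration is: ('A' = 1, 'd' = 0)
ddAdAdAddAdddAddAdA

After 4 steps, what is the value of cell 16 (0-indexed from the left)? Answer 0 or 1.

1

k=0  ddAdAdAddAdddAddAdA
k=1  AdAAAAAAdAAddAAdAAA
k=2  AAdAAAAAAdAAddAAdAA
k=3  AAAdAAAAAAdAAddAAdA
k=4  AAAAdAAAAAAdAAddAAd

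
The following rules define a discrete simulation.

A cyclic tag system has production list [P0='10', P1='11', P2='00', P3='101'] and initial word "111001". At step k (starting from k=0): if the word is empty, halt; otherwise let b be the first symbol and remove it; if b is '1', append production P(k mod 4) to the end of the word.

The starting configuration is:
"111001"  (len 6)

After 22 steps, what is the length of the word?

[0] "111001"  (len 6)
[1] "1100110"  (len 7)
[2] "10011011"  (len 8)
[3] "001101100"  (len 9)
[4] "01101100"  (len 8)
[5] "1101100"  (len 7)
[6] "10110011"  (len 8)
[7] "011001100"  (len 9)
[8] "11001100"  (len 8)
[9] "100110010"  (len 9)
[10] "0011001011"  (len 10)
[11] "011001011"  (len 9)
[12] "11001011"  (len 8)
[13] "100101110"  (len 9)
[14] "0010111011"  (len 10)
[15] "010111011"  (len 9)
[16] "10111011"  (len 8)
[17] "011101110"  (len 9)
[18] "11101110"  (len 8)
[19] "110111000"  (len 9)
[20] "10111000101"  (len 11)
[21] "011100010110"  (len 12)
[22] "11100010110"  (len 11)

11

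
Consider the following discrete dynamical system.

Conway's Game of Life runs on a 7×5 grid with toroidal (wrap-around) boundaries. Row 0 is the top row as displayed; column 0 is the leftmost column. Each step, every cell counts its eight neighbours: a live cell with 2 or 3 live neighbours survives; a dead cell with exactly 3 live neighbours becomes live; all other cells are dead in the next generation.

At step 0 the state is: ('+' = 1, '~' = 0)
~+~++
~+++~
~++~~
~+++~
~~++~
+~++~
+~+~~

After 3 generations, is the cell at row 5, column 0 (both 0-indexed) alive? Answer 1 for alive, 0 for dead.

gen 0: ~+~++
~+++~
~++~~
~+++~
~~++~
+~++~
+~+~~
gen 1: ~~~~+
~~~~+
+~~~~
~~~~~
~~~~~
~~~~~
+~~~~
gen 2: +~~~+
+~~~+
~~~~~
~~~~~
~~~~~
~~~~~
~~~~~
gen 3: +~~~+
+~~~+
~~~~~
~~~~~
~~~~~
~~~~~
~~~~~

0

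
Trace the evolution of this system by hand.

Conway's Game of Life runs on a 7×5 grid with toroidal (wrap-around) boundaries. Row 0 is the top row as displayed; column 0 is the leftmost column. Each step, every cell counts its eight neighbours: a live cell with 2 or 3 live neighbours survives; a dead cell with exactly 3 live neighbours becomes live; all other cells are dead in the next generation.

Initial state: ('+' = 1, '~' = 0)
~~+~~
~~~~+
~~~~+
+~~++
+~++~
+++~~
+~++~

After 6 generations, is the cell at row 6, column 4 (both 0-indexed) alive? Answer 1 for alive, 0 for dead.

1

0) ~~+~~
~~~~+
~~~~+
+~~++
+~++~
+++~~
+~++~
1) ~++~+
~~~+~
~~~~~
+++~~
~~~~~
+~~~~
+~~++
2) ~++~~
~~++~
~++~~
~+~~~
+~~~~
+~~~~
~~++~
3) ~+~~~
~~~+~
~+~+~
+++~~
++~~~
~+~~+
~~++~
4) ~~~+~
~~~~~
++~++
~~~~+
~~~~+
~+~++
++++~
5) ~+~++
+~++~
+~~++
~~~~~
~~~~+
~+~~~
++~~~
6) ~~~+~
~~~~~
++++~
+~~+~
~~~~~
~+~~~
~+~~+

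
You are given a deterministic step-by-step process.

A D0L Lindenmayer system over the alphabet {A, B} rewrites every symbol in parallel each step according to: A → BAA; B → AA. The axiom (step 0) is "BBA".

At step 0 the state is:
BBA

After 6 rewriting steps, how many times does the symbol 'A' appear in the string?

[0] BBA
[1] AAAABAA
[2] BAABAABAABAAAABAABAA
[3] AABAABAAAABAABAAAABAABAAAABAABAABAABAAAABAABAAAABAABAA
[4] BAABAAAABAABAAAABAABAABAABAAAABAABAAAABAABAABAABAAAABAABAA…BAABAAAABAABAABAABAAAABAABAAAABAABAABAABAAAABAABAAAABAABAA  (len 148)
[5] AABAABAAAABAABAABAABAAAABAABAAAABAABAABAABAAAABAABAAAABAAB…BAABAAAABAABAABAABAAAABAABAAAABAABAABAABAAAABAABAAAABAABAA  (len 404)
[6] BAABAAAABAABAAAABAABAABAABAAAABAABAAAABAABAAAABAABAAAABAAB…BAABAAAABAABAABAABAAAABAABAAAABAABAABAABAAAABAABAAAABAABAA  (len 1104)

808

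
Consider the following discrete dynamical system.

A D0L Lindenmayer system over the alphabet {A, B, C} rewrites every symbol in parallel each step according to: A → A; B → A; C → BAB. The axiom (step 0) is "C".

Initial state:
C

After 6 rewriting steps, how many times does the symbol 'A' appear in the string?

3

gen 0: C
gen 1: BAB
gen 2: AAA
gen 3: AAA
gen 4: AAA
gen 5: AAA
gen 6: AAA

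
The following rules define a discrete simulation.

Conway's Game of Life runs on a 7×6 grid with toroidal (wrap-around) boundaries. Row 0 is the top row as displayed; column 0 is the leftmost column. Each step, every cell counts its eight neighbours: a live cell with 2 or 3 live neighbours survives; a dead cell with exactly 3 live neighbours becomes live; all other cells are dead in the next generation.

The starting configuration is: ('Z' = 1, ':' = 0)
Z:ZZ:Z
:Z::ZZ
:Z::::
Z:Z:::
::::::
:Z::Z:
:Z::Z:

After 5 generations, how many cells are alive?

k=0  Z:ZZ:Z
:Z::ZZ
:Z::::
Z:Z:::
::::::
:Z::Z:
:Z::Z:
k=1  ::ZZ::
:Z:ZZZ
:ZZ::Z
:Z::::
:Z::::
::::::
:Z::Z:
k=2  ZZ:::Z
:Z:::Z
:Z:Z:Z
:Z::::
::::::
::::::
::ZZ::
k=3  :Z::ZZ
:Z:::Z
:Z::Z:
Z:Z:::
::::::
::::::
ZZZ:::
k=4  ::::ZZ
:ZZ::Z
:ZZ::Z
:Z::::
::::::
:Z::::
ZZZ::Z
k=5  :::ZZ:
:ZZZ:Z
::::::
ZZZ:::
::::::
:ZZ:::
:ZZ:ZZ

15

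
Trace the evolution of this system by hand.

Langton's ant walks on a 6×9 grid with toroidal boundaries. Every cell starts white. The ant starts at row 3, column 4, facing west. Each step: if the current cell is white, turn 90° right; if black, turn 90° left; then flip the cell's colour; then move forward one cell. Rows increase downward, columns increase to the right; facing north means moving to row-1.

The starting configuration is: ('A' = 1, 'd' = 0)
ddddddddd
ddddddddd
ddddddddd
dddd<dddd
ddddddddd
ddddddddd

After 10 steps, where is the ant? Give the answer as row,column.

gen 0: ddddddddd
ddddddddd
ddddddddd
dddd<dddd
ddddddddd
ddddddddd
gen 1: ddddddddd
ddddddddd
dddd^dddd
ddddAdddd
ddddddddd
ddddddddd
gen 2: ddddddddd
ddddddddd
ddddA>ddd
ddddAdddd
ddddddddd
ddddddddd
gen 3: ddddddddd
ddddddddd
ddddAAddd
ddddAvddd
ddddddddd
ddddddddd
gen 4: ddddddddd
ddddddddd
ddddAAddd
dddd<Addd
ddddddddd
ddddddddd
gen 5: ddddddddd
ddddddddd
ddddAAddd
dddddAddd
ddddvdddd
ddddddddd
gen 6: ddddddddd
ddddddddd
ddddAAddd
dddddAddd
ddd<Adddd
ddddddddd
gen 7: ddddddddd
ddddddddd
ddddAAddd
ddd^dAddd
dddAAdddd
ddddddddd
gen 8: ddddddddd
ddddddddd
ddddAAddd
dddA>Addd
dddAAdddd
ddddddddd
gen 9: ddddddddd
ddddddddd
ddddAAddd
dddAAAddd
dddAvdddd
ddddddddd
gen 10: ddddddddd
ddddddddd
ddddAAddd
dddAAAddd
dddAd>ddd
ddddddddd

4,5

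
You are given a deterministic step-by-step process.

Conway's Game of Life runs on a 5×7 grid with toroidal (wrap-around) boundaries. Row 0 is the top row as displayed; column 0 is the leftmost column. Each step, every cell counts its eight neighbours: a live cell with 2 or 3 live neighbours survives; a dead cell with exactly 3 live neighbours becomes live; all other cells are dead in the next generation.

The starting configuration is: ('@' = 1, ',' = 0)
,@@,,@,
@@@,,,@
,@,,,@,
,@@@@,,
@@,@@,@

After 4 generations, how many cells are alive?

gen 0: ,@@,,@,
@@@,,,@
,@,,,@,
,@@@@,,
@@,@@,@
gen 1: ,,,,@@,
,,,,,@@
,,,,@@@
,,,,,,@
,,,,,,@
gen 2: ,,,,@,,
,,,,,,,
@,,,@,,
@,,,,,@
,,,,,,@
gen 3: ,,,,,,,
,,,,,,,
@,,,,,@
@,,,,@@
@,,,,@@
gen 4: ,,,,,,@
,,,,,,,
@,,,,@,
,@,,,,,
@,,,,@,

6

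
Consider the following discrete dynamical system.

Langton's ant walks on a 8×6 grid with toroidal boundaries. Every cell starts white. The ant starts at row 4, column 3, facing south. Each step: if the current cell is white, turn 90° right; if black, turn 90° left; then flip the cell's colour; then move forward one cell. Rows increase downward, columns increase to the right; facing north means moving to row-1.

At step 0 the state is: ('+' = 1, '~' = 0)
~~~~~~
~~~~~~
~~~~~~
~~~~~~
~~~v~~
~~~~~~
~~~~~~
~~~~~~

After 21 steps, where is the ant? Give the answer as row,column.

gen 0: ~~~~~~
~~~~~~
~~~~~~
~~~~~~
~~~v~~
~~~~~~
~~~~~~
~~~~~~
gen 1: ~~~~~~
~~~~~~
~~~~~~
~~~~~~
~~<+~~
~~~~~~
~~~~~~
~~~~~~
gen 2: ~~~~~~
~~~~~~
~~~~~~
~~^~~~
~~++~~
~~~~~~
~~~~~~
~~~~~~
gen 3: ~~~~~~
~~~~~~
~~~~~~
~~+>~~
~~++~~
~~~~~~
~~~~~~
~~~~~~
gen 4: ~~~~~~
~~~~~~
~~~~~~
~~++~~
~~+v~~
~~~~~~
~~~~~~
~~~~~~
gen 5: ~~~~~~
~~~~~~
~~~~~~
~~++~~
~~+~>~
~~~~~~
~~~~~~
~~~~~~
gen 6: ~~~~~~
~~~~~~
~~~~~~
~~++~~
~~+~+~
~~~~v~
~~~~~~
~~~~~~
gen 7: ~~~~~~
~~~~~~
~~~~~~
~~++~~
~~+~+~
~~~<+~
~~~~~~
~~~~~~
gen 8: ~~~~~~
~~~~~~
~~~~~~
~~++~~
~~+^+~
~~~++~
~~~~~~
~~~~~~
gen 9: ~~~~~~
~~~~~~
~~~~~~
~~++~~
~~++>~
~~~++~
~~~~~~
~~~~~~
gen 10: ~~~~~~
~~~~~~
~~~~~~
~~++^~
~~++~~
~~~++~
~~~~~~
~~~~~~
gen 11: ~~~~~~
~~~~~~
~~~~~~
~~+++>
~~++~~
~~~++~
~~~~~~
~~~~~~
gen 12: ~~~~~~
~~~~~~
~~~~~~
~~++++
~~++~v
~~~++~
~~~~~~
~~~~~~
gen 13: ~~~~~~
~~~~~~
~~~~~~
~~++++
~~++<+
~~~++~
~~~~~~
~~~~~~
gen 14: ~~~~~~
~~~~~~
~~~~~~
~~++^+
~~++++
~~~++~
~~~~~~
~~~~~~
gen 15: ~~~~~~
~~~~~~
~~~~~~
~~+<~+
~~++++
~~~++~
~~~~~~
~~~~~~
gen 16: ~~~~~~
~~~~~~
~~~~~~
~~+~~+
~~+v++
~~~++~
~~~~~~
~~~~~~
gen 17: ~~~~~~
~~~~~~
~~~~~~
~~+~~+
~~+~>+
~~~++~
~~~~~~
~~~~~~
gen 18: ~~~~~~
~~~~~~
~~~~~~
~~+~^+
~~+~~+
~~~++~
~~~~~~
~~~~~~
gen 19: ~~~~~~
~~~~~~
~~~~~~
~~+~+>
~~+~~+
~~~++~
~~~~~~
~~~~~~
gen 20: ~~~~~~
~~~~~~
~~~~~^
~~+~+~
~~+~~+
~~~++~
~~~~~~
~~~~~~
gen 21: ~~~~~~
~~~~~~
>~~~~+
~~+~+~
~~+~~+
~~~++~
~~~~~~
~~~~~~

2,0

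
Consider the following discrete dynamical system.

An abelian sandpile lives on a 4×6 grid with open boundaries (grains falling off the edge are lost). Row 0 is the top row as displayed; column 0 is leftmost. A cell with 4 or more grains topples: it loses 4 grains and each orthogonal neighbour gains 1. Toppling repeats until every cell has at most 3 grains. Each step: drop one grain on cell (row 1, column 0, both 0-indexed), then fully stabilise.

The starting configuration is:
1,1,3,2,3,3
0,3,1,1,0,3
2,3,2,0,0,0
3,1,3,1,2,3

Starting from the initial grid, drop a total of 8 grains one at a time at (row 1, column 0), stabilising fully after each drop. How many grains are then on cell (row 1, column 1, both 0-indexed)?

[0] 1,1,3,2,3,3
0,3,1,1,0,3
2,3,2,0,0,0
3,1,3,1,2,3
[1] 1,1,3,2,3,3
1,3,1,1,0,3
2,3,2,0,0,0
3,1,3,1,2,3
[2] 1,1,3,2,3,3
2,3,1,1,0,3
2,3,2,0,0,0
3,1,3,1,2,3
[3] 1,1,3,2,3,3
3,3,1,1,0,3
2,3,2,0,0,0
3,1,3,1,2,3
[4] 2,2,3,2,3,3
2,1,2,1,0,3
1,1,3,0,0,0
0,3,3,1,2,3
[5] 2,2,3,2,3,3
3,1,2,1,0,3
1,1,3,0,0,0
0,3,3,1,2,3
[6] 3,2,3,2,3,3
0,2,2,1,0,3
2,1,3,0,0,0
0,3,3,1,2,3
[7] 3,2,3,2,3,3
1,2,2,1,0,3
2,1,3,0,0,0
0,3,3,1,2,3
[8] 3,2,3,2,3,3
2,2,2,1,0,3
2,1,3,0,0,0
0,3,3,1,2,3

2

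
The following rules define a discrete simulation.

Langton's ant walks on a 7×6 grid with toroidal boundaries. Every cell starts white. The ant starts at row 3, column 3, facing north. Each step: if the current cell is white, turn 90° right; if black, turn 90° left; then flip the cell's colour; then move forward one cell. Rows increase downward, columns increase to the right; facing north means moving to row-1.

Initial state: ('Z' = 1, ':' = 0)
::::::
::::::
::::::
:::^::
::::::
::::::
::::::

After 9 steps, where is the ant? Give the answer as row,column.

k=0  ::::::
::::::
::::::
:::^::
::::::
::::::
::::::
k=1  ::::::
::::::
::::::
:::Z>:
::::::
::::::
::::::
k=2  ::::::
::::::
::::::
:::ZZ:
::::v:
::::::
::::::
k=3  ::::::
::::::
::::::
:::ZZ:
:::<Z:
::::::
::::::
k=4  ::::::
::::::
::::::
:::^Z:
:::ZZ:
::::::
::::::
k=5  ::::::
::::::
::::::
::<:Z:
:::ZZ:
::::::
::::::
k=6  ::::::
::::::
::^:::
::Z:Z:
:::ZZ:
::::::
::::::
k=7  ::::::
::::::
::Z>::
::Z:Z:
:::ZZ:
::::::
::::::
k=8  ::::::
::::::
::ZZ::
::ZvZ:
:::ZZ:
::::::
::::::
k=9  ::::::
::::::
::ZZ::
::<ZZ:
:::ZZ:
::::::
::::::

3,2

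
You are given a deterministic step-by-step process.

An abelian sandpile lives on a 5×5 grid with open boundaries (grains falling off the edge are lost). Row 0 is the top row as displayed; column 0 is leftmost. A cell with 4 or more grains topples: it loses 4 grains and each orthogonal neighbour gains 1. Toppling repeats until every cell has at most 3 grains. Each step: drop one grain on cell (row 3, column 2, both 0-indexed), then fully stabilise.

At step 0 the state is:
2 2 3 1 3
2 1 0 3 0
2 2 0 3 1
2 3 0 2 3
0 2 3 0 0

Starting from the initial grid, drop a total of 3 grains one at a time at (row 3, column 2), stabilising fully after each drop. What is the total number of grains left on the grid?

43

[0] 2 2 3 1 3
2 1 0 3 0
2 2 0 3 1
2 3 0 2 3
0 2 3 0 0
[1] 2 2 3 1 3
2 1 0 3 0
2 2 0 3 1
2 3 1 2 3
0 2 3 0 0
[2] 2 2 3 1 3
2 1 0 3 0
2 2 0 3 1
2 3 2 2 3
0 2 3 0 0
[3] 2 2 3 1 3
2 1 0 3 0
2 2 0 3 1
2 3 3 2 3
0 2 3 0 0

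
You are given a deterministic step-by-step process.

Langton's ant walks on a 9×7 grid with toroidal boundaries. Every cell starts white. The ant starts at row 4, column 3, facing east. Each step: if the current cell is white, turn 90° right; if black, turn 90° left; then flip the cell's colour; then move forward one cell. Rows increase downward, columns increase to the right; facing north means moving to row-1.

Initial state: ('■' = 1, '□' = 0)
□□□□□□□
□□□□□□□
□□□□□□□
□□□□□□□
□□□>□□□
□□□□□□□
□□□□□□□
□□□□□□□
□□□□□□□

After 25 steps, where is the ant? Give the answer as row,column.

[0] □□□□□□□
□□□□□□□
□□□□□□□
□□□□□□□
□□□>□□□
□□□□□□□
□□□□□□□
□□□□□□□
□□□□□□□
[1] □□□□□□□
□□□□□□□
□□□□□□□
□□□□□□□
□□□■□□□
□□□v□□□
□□□□□□□
□□□□□□□
□□□□□□□
[2] □□□□□□□
□□□□□□□
□□□□□□□
□□□□□□□
□□□■□□□
□□<■□□□
□□□□□□□
□□□□□□□
□□□□□□□
[3] □□□□□□□
□□□□□□□
□□□□□□□
□□□□□□□
□□^■□□□
□□■■□□□
□□□□□□□
□□□□□□□
□□□□□□□
[4] □□□□□□□
□□□□□□□
□□□□□□□
□□□□□□□
□□■>□□□
□□■■□□□
□□□□□□□
□□□□□□□
□□□□□□□
[5] □□□□□□□
□□□□□□□
□□□□□□□
□□□^□□□
□□■□□□□
□□■■□□□
□□□□□□□
□□□□□□□
□□□□□□□
[6] □□□□□□□
□□□□□□□
□□□□□□□
□□□■>□□
□□■□□□□
□□■■□□□
□□□□□□□
□□□□□□□
□□□□□□□
[7] □□□□□□□
□□□□□□□
□□□□□□□
□□□■■□□
□□■□v□□
□□■■□□□
□□□□□□□
□□□□□□□
□□□□□□□
[8] □□□□□□□
□□□□□□□
□□□□□□□
□□□■■□□
□□■<■□□
□□■■□□□
□□□□□□□
□□□□□□□
□□□□□□□
[9] □□□□□□□
□□□□□□□
□□□□□□□
□□□^■□□
□□■■■□□
□□■■□□□
□□□□□□□
□□□□□□□
□□□□□□□
[10] □□□□□□□
□□□□□□□
□□□□□□□
□□<□■□□
□□■■■□□
□□■■□□□
□□□□□□□
□□□□□□□
□□□□□□□
[11] □□□□□□□
□□□□□□□
□□^□□□□
□□■□■□□
□□■■■□□
□□■■□□□
□□□□□□□
□□□□□□□
□□□□□□□
[12] □□□□□□□
□□□□□□□
□□■>□□□
□□■□■□□
□□■■■□□
□□■■□□□
□□□□□□□
□□□□□□□
□□□□□□□
[13] □□□□□□□
□□□□□□□
□□■■□□□
□□■v■□□
□□■■■□□
□□■■□□□
□□□□□□□
□□□□□□□
□□□□□□□
[14] □□□□□□□
□□□□□□□
□□■■□□□
□□<■■□□
□□■■■□□
□□■■□□□
□□□□□□□
□□□□□□□
□□□□□□□
[15] □□□□□□□
□□□□□□□
□□■■□□□
□□□■■□□
□□v■■□□
□□■■□□□
□□□□□□□
□□□□□□□
□□□□□□□
[16] □□□□□□□
□□□□□□□
□□■■□□□
□□□■■□□
□□□>■□□
□□■■□□□
□□□□□□□
□□□□□□□
□□□□□□□
[17] □□□□□□□
□□□□□□□
□□■■□□□
□□□^■□□
□□□□■□□
□□■■□□□
□□□□□□□
□□□□□□□
□□□□□□□
[18] □□□□□□□
□□□□□□□
□□■■□□□
□□<□■□□
□□□□■□□
□□■■□□□
□□□□□□□
□□□□□□□
□□□□□□□
[19] □□□□□□□
□□□□□□□
□□^■□□□
□□■□■□□
□□□□■□□
□□■■□□□
□□□□□□□
□□□□□□□
□□□□□□□
[20] □□□□□□□
□□□□□□□
□<□■□□□
□□■□■□□
□□□□■□□
□□■■□□□
□□□□□□□
□□□□□□□
□□□□□□□
[21] □□□□□□□
□^□□□□□
□■□■□□□
□□■□■□□
□□□□■□□
□□■■□□□
□□□□□□□
□□□□□□□
□□□□□□□
[22] □□□□□□□
□■>□□□□
□■□■□□□
□□■□■□□
□□□□■□□
□□■■□□□
□□□□□□□
□□□□□□□
□□□□□□□
[23] □□□□□□□
□■■□□□□
□■v■□□□
□□■□■□□
□□□□■□□
□□■■□□□
□□□□□□□
□□□□□□□
□□□□□□□
[24] □□□□□□□
□■■□□□□
□<■■□□□
□□■□■□□
□□□□■□□
□□■■□□□
□□□□□□□
□□□□□□□
□□□□□□□
[25] □□□□□□□
□■■□□□□
□□■■□□□
□v■□■□□
□□□□■□□
□□■■□□□
□□□□□□□
□□□□□□□
□□□□□□□

3,1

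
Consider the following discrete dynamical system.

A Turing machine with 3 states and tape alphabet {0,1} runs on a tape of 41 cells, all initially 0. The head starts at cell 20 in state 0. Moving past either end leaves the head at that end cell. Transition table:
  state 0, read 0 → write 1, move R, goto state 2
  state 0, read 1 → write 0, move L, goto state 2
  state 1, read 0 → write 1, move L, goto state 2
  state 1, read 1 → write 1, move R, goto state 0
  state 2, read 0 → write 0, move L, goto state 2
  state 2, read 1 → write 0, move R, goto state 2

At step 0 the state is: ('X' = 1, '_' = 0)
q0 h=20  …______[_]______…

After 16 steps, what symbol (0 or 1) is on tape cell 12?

0

t=0: q0 h=20  …______[_]______…
t=1: q2 h=21  …_____X[_]______…
t=2: q2 h=20  …______[X]______…
t=3: q2 h=21  …______[_]______…
t=4: q2 h=20  …______[_]______…
t=5: q2 h=19  …______[_]______…
t=6: q2 h=18  …______[_]______…
t=7: q2 h=17  …______[_]______…
t=8: q2 h=16  …______[_]______…
t=9: q2 h=15  …______[_]______…
t=10: q2 h=14  …______[_]______…
t=11: q2 h=13  …______[_]______…
t=12: q2 h=12  …______[_]______…
t=13: q2 h=11  …______[_]______…
t=14: q2 h=10  …______[_]______…
t=15: q2 h= 9  …______[_]______…
t=16: q2 h= 8  …______[_]______…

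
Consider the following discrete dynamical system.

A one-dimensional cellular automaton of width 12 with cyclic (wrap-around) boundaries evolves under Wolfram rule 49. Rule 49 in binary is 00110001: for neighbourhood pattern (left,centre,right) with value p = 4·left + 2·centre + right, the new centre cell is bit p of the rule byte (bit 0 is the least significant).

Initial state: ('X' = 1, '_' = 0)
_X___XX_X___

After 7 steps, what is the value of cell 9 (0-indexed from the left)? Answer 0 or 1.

0

[0] _X___XX_X___
[1] __XX___X_XXX
[2] X___XX__X___
[3] _XX___X__XX_
[4] ___XX__X___X
[5] XX___X__XX__
[6] __XX__X___X_
[7] X___X__XX__X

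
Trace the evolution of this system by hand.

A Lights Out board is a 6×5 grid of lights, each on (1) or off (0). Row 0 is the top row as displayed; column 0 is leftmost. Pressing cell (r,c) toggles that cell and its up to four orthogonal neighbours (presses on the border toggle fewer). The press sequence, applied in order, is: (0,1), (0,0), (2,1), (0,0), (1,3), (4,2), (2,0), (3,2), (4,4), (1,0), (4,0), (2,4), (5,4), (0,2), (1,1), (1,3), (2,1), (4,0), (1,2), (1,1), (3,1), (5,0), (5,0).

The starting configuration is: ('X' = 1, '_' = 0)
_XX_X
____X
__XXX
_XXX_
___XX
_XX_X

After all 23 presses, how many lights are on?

k=0  _XX_X
____X
__XXX
_XXX_
___XX
_XX_X
k=1  X___X
_X__X
__XXX
_XXX_
___XX
_XX_X
k=2  _X__X
XX__X
__XXX
_XXX_
___XX
_XX_X
k=3  _X__X
X___X
XX_XX
__XX_
___XX
_XX_X
k=4  X___X
____X
XX_XX
__XX_
___XX
_XX_X
k=5  X__XX
__XX_
XX__X
__XX_
___XX
_XX_X
k=6  X__XX
__XX_
XX__X
___X_
_XX_X
_X__X
k=7  X__XX
X_XX_
____X
X__X_
_XX_X
_X__X
k=8  X__XX
X_XX_
__X_X
XXX__
_X__X
_X__X
k=9  X__XX
X_XX_
__X_X
XXX_X
_X_X_
_X___
k=10  ___XX
_XXX_
X_X_X
XXX_X
_X_X_
_X___
k=11  ___XX
_XXX_
X_X_X
_XX_X
X__X_
XX___
k=12  ___XX
_XXXX
X_XX_
_XX__
X__X_
XX___
k=13  ___XX
_XXXX
X_XX_
_XX__
X__XX
XX_XX
k=14  _XX_X
_X_XX
X_XX_
_XX__
X__XX
XX_XX
k=15  __X_X
X_XXX
XXXX_
_XX__
X__XX
XX_XX
k=16  __XXX
X____
XXX__
_XX__
X__XX
XX_XX
k=17  __XXX
XX___
_____
__X__
X__XX
XX_XX
k=18  __XXX
XX___
_____
X_X__
_X_XX
_X_XX
k=19  ___XX
X_XX_
__X__
X_X__
_X_XX
_X_XX
k=20  _X_XX
_X_X_
_XX__
X_X__
_X_XX
_X_XX
k=21  _X_XX
_X_X_
__X__
_X___
___XX
_X_XX
k=22  _X_XX
_X_X_
__X__
_X___
X__XX
X__XX
k=23  _X_XX
_X_X_
__X__
_X___
___XX
_X_XX

12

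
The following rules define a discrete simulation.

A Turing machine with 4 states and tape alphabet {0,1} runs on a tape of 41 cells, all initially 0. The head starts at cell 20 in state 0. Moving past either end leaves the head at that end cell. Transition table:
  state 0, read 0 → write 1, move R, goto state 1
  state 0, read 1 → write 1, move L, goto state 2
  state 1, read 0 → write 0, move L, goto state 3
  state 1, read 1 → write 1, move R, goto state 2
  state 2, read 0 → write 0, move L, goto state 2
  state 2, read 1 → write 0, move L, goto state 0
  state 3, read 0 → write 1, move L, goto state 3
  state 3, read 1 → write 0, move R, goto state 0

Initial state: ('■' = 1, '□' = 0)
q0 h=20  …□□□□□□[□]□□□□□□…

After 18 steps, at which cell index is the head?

gen 0: q0 h=20  …□□□□□□[□]□□□□□□…
gen 1: q1 h=21  …□□□□□■[□]□□□□□□…
gen 2: q3 h=20  …□□□□□□[■]□□□□□□…
gen 3: q0 h=21  …□□□□□□[□]□□□□□□…
gen 4: q1 h=22  …□□□□□■[□]□□□□□□…
gen 5: q3 h=21  …□□□□□□[■]□□□□□□…
gen 6: q0 h=22  …□□□□□□[□]□□□□□□…
gen 7: q1 h=23  …□□□□□■[□]□□□□□□…
gen 8: q3 h=22  …□□□□□□[■]□□□□□□…
gen 9: q0 h=23  …□□□□□□[□]□□□□□□…
gen 10: q1 h=24  …□□□□□■[□]□□□□□□…
gen 11: q3 h=23  …□□□□□□[■]□□□□□□…
gen 12: q0 h=24  …□□□□□□[□]□□□□□□…
gen 13: q1 h=25  …□□□□□■[□]□□□□□□…
gen 14: q3 h=24  …□□□□□□[■]□□□□□□…
gen 15: q0 h=25  …□□□□□□[□]□□□□□□…
gen 16: q1 h=26  …□□□□□■[□]□□□□□□…
gen 17: q3 h=25  …□□□□□□[■]□□□□□□…
gen 18: q0 h=26  …□□□□□□[□]□□□□□□…

26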